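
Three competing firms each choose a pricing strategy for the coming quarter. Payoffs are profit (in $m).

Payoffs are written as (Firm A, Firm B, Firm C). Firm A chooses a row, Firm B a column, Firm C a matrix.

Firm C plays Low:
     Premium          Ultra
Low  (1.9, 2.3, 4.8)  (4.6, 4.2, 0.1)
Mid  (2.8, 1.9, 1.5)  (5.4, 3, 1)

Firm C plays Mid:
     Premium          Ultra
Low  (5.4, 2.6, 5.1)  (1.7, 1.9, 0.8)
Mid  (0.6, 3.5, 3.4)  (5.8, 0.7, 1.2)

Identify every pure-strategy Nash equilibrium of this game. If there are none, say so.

Firm A against (Premium, Low): payoffs 1.9, 2.8 → best response Mid.
Firm A against (Premium, Mid): payoffs 5.4, 0.6 → best response Low.
Firm A against (Ultra, Low): payoffs 4.6, 5.4 → best response Mid.
Firm A against (Ultra, Mid): payoffs 1.7, 5.8 → best response Mid.
Firm B against (Low, Low): payoffs 2.3, 4.2 → best response Ultra.
Firm B against (Low, Mid): payoffs 2.6, 1.9 → best response Premium.
Firm B against (Mid, Low): payoffs 1.9, 3 → best response Ultra.
Firm B against (Mid, Mid): payoffs 3.5, 0.7 → best response Premium.
Firm C against (Low, Premium): payoffs 4.8, 5.1 → best response Mid.
Firm C against (Low, Ultra): payoffs 0.1, 0.8 → best response Mid.
Firm C against (Mid, Premium): payoffs 1.5, 3.4 → best response Mid.
Firm C against (Mid, Ultra): payoffs 1, 1.2 → best response Mid.
Mutual best responses: (Low, Premium, Mid).

Pure NE: (Low, Premium, Mid)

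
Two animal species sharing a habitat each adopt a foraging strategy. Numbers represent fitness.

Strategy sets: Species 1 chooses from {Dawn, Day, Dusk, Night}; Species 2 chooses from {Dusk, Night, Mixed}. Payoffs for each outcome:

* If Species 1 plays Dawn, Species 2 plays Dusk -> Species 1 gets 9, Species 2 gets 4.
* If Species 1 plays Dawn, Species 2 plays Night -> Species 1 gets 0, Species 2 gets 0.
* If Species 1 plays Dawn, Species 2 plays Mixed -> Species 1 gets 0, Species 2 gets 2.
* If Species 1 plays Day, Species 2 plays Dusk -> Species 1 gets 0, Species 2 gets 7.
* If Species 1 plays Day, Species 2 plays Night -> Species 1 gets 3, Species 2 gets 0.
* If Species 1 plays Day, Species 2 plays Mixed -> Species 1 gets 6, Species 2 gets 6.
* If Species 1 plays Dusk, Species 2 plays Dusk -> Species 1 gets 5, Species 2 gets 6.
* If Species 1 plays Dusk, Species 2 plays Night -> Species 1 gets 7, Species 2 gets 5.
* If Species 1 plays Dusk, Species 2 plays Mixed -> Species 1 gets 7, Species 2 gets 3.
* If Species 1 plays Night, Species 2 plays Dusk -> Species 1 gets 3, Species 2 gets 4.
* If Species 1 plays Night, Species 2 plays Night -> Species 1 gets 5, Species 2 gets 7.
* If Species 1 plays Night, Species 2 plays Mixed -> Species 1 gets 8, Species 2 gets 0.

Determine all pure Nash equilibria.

Check each profile: it is a Nash equilibrium iff no player can strictly gain by switching unilaterally.
(Dawn, Dusk): Species 1 gets 9, best alternative 5; Species 2 gets 4, best alternative 2. No profitable deviation — NE.
(Dawn, Night): Species 1 can switch to Day (0 → 3). Not NE.
(Dawn, Mixed): Species 1 can switch to Day (0 → 6). Not NE.
(Day, Dusk): Species 1 can switch to Dawn (0 → 9). Not NE.
(Day, Night): Species 1 can switch to Dusk (3 → 7). Not NE.
(Day, Mixed): Species 1 can switch to Dusk (6 → 7). Not NE.
(Dusk, Dusk): Species 1 can switch to Dawn (5 → 9). Not NE.
(The remaining 5 profiles each have a profitable deviation by the same check.)

The unique pure-strategy Nash equilibrium is (Dawn, Dusk).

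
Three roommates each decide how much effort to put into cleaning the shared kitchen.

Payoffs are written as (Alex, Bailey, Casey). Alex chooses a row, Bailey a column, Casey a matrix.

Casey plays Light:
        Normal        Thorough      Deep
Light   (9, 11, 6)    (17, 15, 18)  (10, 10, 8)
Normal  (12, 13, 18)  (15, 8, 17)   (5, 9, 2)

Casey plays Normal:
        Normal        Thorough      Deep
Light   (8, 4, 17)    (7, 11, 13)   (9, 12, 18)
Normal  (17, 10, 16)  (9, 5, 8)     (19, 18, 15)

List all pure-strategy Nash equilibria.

The pure Nash equilibria are (Light, Thorough, Light) and (Normal, Normal, Light) and (Normal, Deep, Normal).

For each player, find the best response to each opponent profile; mutual best responses are the pure NE.
Alex against (Normal, Light): payoffs 9, 12 → best response Normal.
Alex against (Normal, Normal): payoffs 8, 17 → best response Normal.
Alex against (Thorough, Light): payoffs 17, 15 → best response Light.
Alex against (Thorough, Normal): payoffs 7, 9 → best response Normal.
Alex against (Deep, Light): payoffs 10, 5 → best response Light.
Alex against (Deep, Normal): payoffs 9, 19 → best response Normal.
Bailey against (Light, Light): payoffs 11, 15, 10 → best response Thorough.
Bailey against (Light, Normal): payoffs 4, 11, 12 → best response Deep.
Bailey against (Normal, Light): payoffs 13, 8, 9 → best response Normal.
Bailey against (Normal, Normal): payoffs 10, 5, 18 → best response Deep.
Casey against (Light, Normal): payoffs 6, 17 → best response Normal.
Casey against (Light, Thorough): payoffs 18, 13 → best response Light.
Casey against (Light, Deep): payoffs 8, 18 → best response Normal.
Casey against (Normal, Normal): payoffs 18, 16 → best response Light.
Casey against (Normal, Thorough): payoffs 17, 8 → best response Light.
Casey against (Normal, Deep): payoffs 2, 15 → best response Normal.
Mutual best responses: (Light, Thorough, Light); (Normal, Normal, Light); (Normal, Deep, Normal).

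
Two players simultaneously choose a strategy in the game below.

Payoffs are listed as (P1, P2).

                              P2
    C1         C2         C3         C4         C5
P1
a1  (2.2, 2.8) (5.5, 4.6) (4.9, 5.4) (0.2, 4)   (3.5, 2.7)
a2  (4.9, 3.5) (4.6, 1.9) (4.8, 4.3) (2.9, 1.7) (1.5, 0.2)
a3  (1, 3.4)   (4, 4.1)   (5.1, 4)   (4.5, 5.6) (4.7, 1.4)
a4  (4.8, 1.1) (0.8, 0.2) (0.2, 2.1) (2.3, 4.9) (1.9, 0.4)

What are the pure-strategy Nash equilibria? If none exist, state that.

The unique pure-strategy Nash equilibrium is (a3, C4).

For each strategy profile, look for a profitable unilateral deviation.
(a1, C1): P1 can switch to a2 (2.2 → 4.9). Not NE.
(a1, C2): P2 can switch to C3 (4.6 → 5.4). Not NE.
(a1, C3): P1 can switch to a3 (4.9 → 5.1). Not NE.
(a1, C4): P1 can switch to a2 (0.2 → 2.9). Not NE.
(a1, C5): P1 can switch to a3 (3.5 → 4.7). Not NE.
(a2, C1): P2 can switch to C3 (3.5 → 4.3). Not NE.
(a2, C2): P1 can switch to a1 (4.6 → 5.5). Not NE.
(a2, C3): P1 can switch to a1 (4.8 → 4.9). Not NE.
(a2, C4): P1 can switch to a3 (2.9 → 4.5). Not NE.
(a2, C5): P1 can switch to a1 (1.5 → 3.5). Not NE.
(a3, C4): P1 gets 4.5, best alternative 2.9; P2 gets 5.6, best alternative 4.1. No profitable deviation — NE.
(The remaining 9 profiles each have a profitable deviation by the same check.)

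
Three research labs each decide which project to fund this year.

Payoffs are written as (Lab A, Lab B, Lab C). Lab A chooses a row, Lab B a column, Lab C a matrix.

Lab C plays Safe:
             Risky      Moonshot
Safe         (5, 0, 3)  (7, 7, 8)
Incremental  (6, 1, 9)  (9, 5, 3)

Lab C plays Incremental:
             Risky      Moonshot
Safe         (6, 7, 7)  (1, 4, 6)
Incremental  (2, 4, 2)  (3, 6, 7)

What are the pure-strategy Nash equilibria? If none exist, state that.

For each player, find the best response to each opponent profile; mutual best responses are the pure NE.
Lab A against (Risky, Safe): payoffs 5, 6 → best response Incremental.
Lab A against (Risky, Incremental): payoffs 6, 2 → best response Safe.
Lab A against (Moonshot, Safe): payoffs 7, 9 → best response Incremental.
Lab A against (Moonshot, Incremental): payoffs 1, 3 → best response Incremental.
Lab B against (Safe, Safe): payoffs 0, 7 → best response Moonshot.
Lab B against (Safe, Incremental): payoffs 7, 4 → best response Risky.
Lab B against (Incremental, Safe): payoffs 1, 5 → best response Moonshot.
Lab B against (Incremental, Incremental): payoffs 4, 6 → best response Moonshot.
Lab C against (Safe, Risky): payoffs 3, 7 → best response Incremental.
Lab C against (Safe, Moonshot): payoffs 8, 6 → best response Safe.
Lab C against (Incremental, Risky): payoffs 9, 2 → best response Safe.
Lab C against (Incremental, Moonshot): payoffs 3, 7 → best response Incremental.
Mutual best responses: (Safe, Risky, Incremental); (Incremental, Moonshot, Incremental).

The pure Nash equilibria are (Safe, Risky, Incremental) and (Incremental, Moonshot, Incremental).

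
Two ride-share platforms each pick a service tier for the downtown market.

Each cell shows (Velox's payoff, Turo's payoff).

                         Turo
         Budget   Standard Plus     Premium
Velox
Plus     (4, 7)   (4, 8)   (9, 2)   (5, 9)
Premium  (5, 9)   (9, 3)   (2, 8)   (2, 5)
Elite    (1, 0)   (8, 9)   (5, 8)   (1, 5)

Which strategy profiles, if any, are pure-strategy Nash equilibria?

(Plus, Budget): Velox can switch to Premium (4 → 5). Not NE.
(Plus, Standard): Velox can switch to Premium (4 → 9). Not NE.
(Plus, Plus): Turo can switch to Budget (2 → 7). Not NE.
(Plus, Premium): Velox gets 5, best alternative 2; Turo gets 9, best alternative 8. No profitable deviation — NE.
(Premium, Budget): Velox gets 5, best alternative 4; Turo gets 9, best alternative 8. No profitable deviation — NE.
(Premium, Standard): Turo can switch to Budget (3 → 9). Not NE.
(Premium, Plus): Velox can switch to Plus (2 → 9). Not NE.
(Premium, Premium): Velox can switch to Plus (2 → 5). Not NE.
(The remaining 4 profiles each have a profitable deviation by the same check.)

(Plus, Premium) and (Premium, Budget)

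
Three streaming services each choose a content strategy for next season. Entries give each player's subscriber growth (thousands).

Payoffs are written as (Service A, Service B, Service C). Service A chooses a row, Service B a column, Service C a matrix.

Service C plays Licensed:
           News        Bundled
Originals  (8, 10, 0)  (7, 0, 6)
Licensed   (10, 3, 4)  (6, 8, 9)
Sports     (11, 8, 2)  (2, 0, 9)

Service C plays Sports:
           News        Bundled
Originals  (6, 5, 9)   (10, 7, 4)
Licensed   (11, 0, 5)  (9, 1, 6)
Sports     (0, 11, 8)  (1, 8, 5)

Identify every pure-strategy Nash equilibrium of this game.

There is no pure-strategy Nash equilibrium.

Service A against (News, Licensed): payoffs 8, 10, 11 → best response Sports.
Service A against (News, Sports): payoffs 6, 11, 0 → best response Licensed.
Service A against (Bundled, Licensed): payoffs 7, 6, 2 → best response Originals.
Service A against (Bundled, Sports): payoffs 10, 9, 1 → best response Originals.
Service B against (Originals, Licensed): payoffs 10, 0 → best response News.
Service B against (Originals, Sports): payoffs 5, 7 → best response Bundled.
Service B against (Licensed, Licensed): payoffs 3, 8 → best response Bundled.
Service B against (Licensed, Sports): payoffs 0, 1 → best response Bundled.
Service B against (Sports, Licensed): payoffs 8, 0 → best response News.
Service B against (Sports, Sports): payoffs 11, 8 → best response News.
Service C against (Originals, News): payoffs 0, 9 → best response Sports.
Service C against (Originals, Bundled): payoffs 6, 4 → best response Licensed.
Service C against (Licensed, News): payoffs 4, 5 → best response Sports.
Service C against (Licensed, Bundled): payoffs 9, 6 → best response Licensed.
Service C against (Sports, News): payoffs 2, 8 → best response Sports.
Service C against (Sports, Bundled): payoffs 9, 5 → best response Licensed.
No profile is a mutual best response for all players.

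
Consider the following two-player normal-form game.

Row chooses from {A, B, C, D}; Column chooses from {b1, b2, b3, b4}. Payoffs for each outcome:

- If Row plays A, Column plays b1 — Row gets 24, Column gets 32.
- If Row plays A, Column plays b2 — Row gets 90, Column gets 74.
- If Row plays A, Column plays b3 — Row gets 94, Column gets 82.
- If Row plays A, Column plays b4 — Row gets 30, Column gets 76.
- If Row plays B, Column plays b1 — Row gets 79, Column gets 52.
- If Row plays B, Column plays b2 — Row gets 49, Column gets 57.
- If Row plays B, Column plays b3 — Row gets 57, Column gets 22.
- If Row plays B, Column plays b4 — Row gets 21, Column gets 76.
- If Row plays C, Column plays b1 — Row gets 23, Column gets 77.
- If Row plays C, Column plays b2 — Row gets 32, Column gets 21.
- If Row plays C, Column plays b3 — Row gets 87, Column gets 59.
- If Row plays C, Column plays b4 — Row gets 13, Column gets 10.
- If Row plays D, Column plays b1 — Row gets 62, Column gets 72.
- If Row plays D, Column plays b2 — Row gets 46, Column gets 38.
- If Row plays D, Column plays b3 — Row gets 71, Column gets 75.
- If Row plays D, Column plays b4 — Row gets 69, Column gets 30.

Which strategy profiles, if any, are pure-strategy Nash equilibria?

For each strategy profile, look for a profitable unilateral deviation.
(A, b1): Row can switch to B (24 → 79). Not NE.
(A, b2): Column can switch to b3 (74 → 82). Not NE.
(A, b3): Row gets 94, best alternative 87; Column gets 82, best alternative 76. No profitable deviation — NE.
(A, b4): Row can switch to D (30 → 69). Not NE.
(B, b1): Column can switch to b2 (52 → 57). Not NE.
(B, b2): Row can switch to A (49 → 90). Not NE.
(B, b3): Row can switch to A (57 → 94). Not NE.
(B, b4): Row can switch to A (21 → 30). Not NE.
(C, b1): Row can switch to A (23 → 24). Not NE.
(The remaining 7 profiles each have a profitable deviation by the same check.)

Pure NE: (A, b3)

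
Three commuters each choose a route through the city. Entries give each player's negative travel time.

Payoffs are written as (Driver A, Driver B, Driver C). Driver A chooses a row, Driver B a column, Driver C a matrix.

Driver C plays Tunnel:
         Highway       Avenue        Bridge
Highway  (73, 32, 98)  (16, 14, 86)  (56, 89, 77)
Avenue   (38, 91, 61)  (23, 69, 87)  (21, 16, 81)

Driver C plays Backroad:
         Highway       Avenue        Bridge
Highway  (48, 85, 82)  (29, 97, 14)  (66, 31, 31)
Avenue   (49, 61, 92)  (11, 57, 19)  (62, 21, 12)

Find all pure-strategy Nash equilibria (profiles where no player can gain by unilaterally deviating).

(Highway, Bridge, Tunnel); (Avenue, Highway, Backroad)

(Highway, Highway, Tunnel): Driver B can switch to Bridge (32 → 89). Not NE.
(Highway, Highway, Backroad): Driver A can switch to Avenue (48 → 49). Not NE.
(Highway, Avenue, Tunnel): Driver A can switch to Avenue (16 → 23). Not NE.
(Highway, Avenue, Backroad): Driver C can switch to Tunnel (14 → 86). Not NE.
(Highway, Bridge, Tunnel): Driver A gets 56, best alternative 21; Driver B gets 89, best alternative 32; Driver C gets 77, best alternative 31. No profitable deviation — NE.
(Highway, Bridge, Backroad): Driver B can switch to Highway (31 → 85). Not NE.
(Avenue, Highway, Tunnel): Driver A can switch to Highway (38 → 73). Not NE.
(Avenue, Highway, Backroad): Driver A gets 49, best alternative 48; Driver B gets 61, best alternative 57; Driver C gets 92, best alternative 61. No profitable deviation — NE.
(Avenue, Avenue, Tunnel): Driver B can switch to Highway (69 → 91). Not NE.
(Avenue, Avenue, Backroad): Driver A can switch to Highway (11 → 29). Not NE.
(The remaining 2 profiles each have a profitable deviation by the same check.)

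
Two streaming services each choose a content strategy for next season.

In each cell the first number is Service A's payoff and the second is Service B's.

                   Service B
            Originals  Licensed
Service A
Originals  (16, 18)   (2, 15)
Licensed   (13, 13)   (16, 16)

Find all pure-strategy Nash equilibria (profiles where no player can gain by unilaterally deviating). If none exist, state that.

(Originals, Originals), (Licensed, Licensed)

(Originals, Originals): Service A gets 16, best alternative 13; Service B gets 18, best alternative 15. No profitable deviation — NE.
(Originals, Licensed): Service A can switch to Licensed (2 → 16). Not NE.
(Licensed, Originals): Service A can switch to Originals (13 → 16). Not NE.
(Licensed, Licensed): Service A gets 16, best alternative 2; Service B gets 16, best alternative 13. No profitable deviation — NE.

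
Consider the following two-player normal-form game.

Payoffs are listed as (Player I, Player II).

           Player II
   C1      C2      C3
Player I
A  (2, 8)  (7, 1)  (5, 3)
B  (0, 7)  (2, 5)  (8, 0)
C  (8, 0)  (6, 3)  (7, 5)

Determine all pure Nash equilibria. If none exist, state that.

Player I against C1: payoffs 2, 0, 8 → best response C.
Player I against C2: payoffs 7, 2, 6 → best response A.
Player I against C3: payoffs 5, 8, 7 → best response B.
Player II against A: payoffs 8, 1, 3 → best response C1.
Player II against B: payoffs 7, 5, 0 → best response C1.
Player II against C: payoffs 0, 3, 5 → best response C3.
No profile is a mutual best response for all players.

There is no pure-strategy Nash equilibrium.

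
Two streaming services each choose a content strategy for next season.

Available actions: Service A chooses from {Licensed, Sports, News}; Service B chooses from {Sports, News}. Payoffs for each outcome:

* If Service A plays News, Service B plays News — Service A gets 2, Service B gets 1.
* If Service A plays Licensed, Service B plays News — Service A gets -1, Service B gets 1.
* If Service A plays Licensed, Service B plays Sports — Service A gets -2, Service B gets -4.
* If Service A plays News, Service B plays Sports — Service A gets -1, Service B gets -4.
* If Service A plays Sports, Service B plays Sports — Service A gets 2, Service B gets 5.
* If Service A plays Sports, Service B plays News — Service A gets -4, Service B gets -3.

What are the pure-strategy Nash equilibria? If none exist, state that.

The pure Nash equilibria are (Sports, Sports), (News, News).

Mark each player's best response to every combination of opponents' strategies; a profile where every player is best-responding is a pure Nash equilibrium.
Service A against Sports: payoffs -2, 2, -1 → best response Sports.
Service A against News: payoffs -1, -4, 2 → best response News.
Service B against Licensed: payoffs -4, 1 → best response News.
Service B against Sports: payoffs 5, -3 → best response Sports.
Service B against News: payoffs -4, 1 → best response News.
Mutual best responses: (Sports, Sports); (News, News).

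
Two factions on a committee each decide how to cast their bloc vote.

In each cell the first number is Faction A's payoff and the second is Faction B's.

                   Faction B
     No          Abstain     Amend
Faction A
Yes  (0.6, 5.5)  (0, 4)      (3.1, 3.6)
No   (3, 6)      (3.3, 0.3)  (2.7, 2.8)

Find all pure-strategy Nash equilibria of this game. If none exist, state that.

(Yes, No): Faction A can switch to No (0.6 → 3). Not NE.
(Yes, Abstain): Faction A can switch to No (0 → 3.3). Not NE.
(Yes, Amend): Faction B can switch to No (3.6 → 5.5). Not NE.
(No, No): Faction A gets 3, best alternative 0.6; Faction B gets 6, best alternative 2.8. No profitable deviation — NE.
(No, Abstain): Faction B can switch to No (0.3 → 6). Not NE.
(No, Amend): Faction A can switch to Yes (2.7 → 3.1). Not NE.

The unique pure-strategy Nash equilibrium is (No, No).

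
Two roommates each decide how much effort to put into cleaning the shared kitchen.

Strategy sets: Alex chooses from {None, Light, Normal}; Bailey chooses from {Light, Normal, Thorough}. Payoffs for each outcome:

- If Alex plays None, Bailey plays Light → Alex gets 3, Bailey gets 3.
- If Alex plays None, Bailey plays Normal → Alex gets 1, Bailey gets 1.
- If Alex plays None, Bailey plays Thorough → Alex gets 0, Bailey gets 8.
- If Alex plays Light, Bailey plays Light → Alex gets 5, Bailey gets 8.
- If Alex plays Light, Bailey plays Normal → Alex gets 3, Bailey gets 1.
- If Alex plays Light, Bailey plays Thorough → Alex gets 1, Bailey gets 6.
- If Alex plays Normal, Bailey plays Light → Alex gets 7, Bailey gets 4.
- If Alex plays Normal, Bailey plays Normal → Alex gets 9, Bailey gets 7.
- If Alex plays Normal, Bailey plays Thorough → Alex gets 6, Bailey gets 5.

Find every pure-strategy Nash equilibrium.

(Normal, Normal)

(None, Light): Alex can switch to Light (3 → 5). Not NE.
(None, Normal): Alex can switch to Light (1 → 3). Not NE.
(None, Thorough): Alex can switch to Light (0 → 1). Not NE.
(Light, Light): Alex can switch to Normal (5 → 7). Not NE.
(Light, Normal): Alex can switch to Normal (3 → 9). Not NE.
(Light, Thorough): Alex can switch to Normal (1 → 6). Not NE.
(Normal, Normal): Alex gets 9, best alternative 3; Bailey gets 7, best alternative 5. No profitable deviation — NE.
(The remaining 2 profiles each have a profitable deviation by the same check.)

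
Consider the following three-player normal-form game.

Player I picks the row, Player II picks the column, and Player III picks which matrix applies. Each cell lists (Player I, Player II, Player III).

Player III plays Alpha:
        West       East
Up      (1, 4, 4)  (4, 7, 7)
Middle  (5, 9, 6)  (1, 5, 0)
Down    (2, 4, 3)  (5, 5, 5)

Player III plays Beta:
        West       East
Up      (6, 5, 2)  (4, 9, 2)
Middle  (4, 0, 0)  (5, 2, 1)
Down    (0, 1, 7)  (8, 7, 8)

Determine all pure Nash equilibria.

(Middle, West, Alpha) and (Down, East, Beta)

Check each profile: it is a Nash equilibrium iff no player can strictly gain by switching unilaterally.
(Up, West, Alpha): Player I can switch to Middle (1 → 5). Not NE.
(Up, West, Beta): Player II can switch to East (5 → 9). Not NE.
(Up, East, Alpha): Player I can switch to Down (4 → 5). Not NE.
(Up, East, Beta): Player I can switch to Middle (4 → 5). Not NE.
(Middle, West, Alpha): Player I gets 5, best alternative 2; Player II gets 9, best alternative 5; Player III gets 6, best alternative 0. No profitable deviation — NE.
(Middle, West, Beta): Player I can switch to Up (4 → 6). Not NE.
(Middle, East, Alpha): Player I can switch to Up (1 → 4). Not NE.
(Middle, East, Beta): Player I can switch to Down (5 → 8). Not NE.
(Down, West, Alpha): Player I can switch to Middle (2 → 5). Not NE.
(Down, East, Beta): Player I gets 8, best alternative 5; Player II gets 7, best alternative 1; Player III gets 8, best alternative 5. No profitable deviation — NE.
(The remaining 2 profiles each have a profitable deviation by the same check.)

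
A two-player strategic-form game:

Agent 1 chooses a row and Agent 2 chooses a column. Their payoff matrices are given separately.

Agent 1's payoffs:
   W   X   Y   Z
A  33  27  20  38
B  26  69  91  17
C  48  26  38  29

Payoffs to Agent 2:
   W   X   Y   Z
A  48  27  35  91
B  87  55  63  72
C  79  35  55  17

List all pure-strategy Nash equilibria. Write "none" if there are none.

Pure-strategy Nash equilibria: (A, Z) and (C, W)

Agent 1 against W: payoffs 33, 26, 48 → best response C.
Agent 1 against X: payoffs 27, 69, 26 → best response B.
Agent 1 against Y: payoffs 20, 91, 38 → best response B.
Agent 1 against Z: payoffs 38, 17, 29 → best response A.
Agent 2 against A: payoffs 48, 27, 35, 91 → best response Z.
Agent 2 against B: payoffs 87, 55, 63, 72 → best response W.
Agent 2 against C: payoffs 79, 35, 55, 17 → best response W.
Mutual best responses: (A, Z); (C, W).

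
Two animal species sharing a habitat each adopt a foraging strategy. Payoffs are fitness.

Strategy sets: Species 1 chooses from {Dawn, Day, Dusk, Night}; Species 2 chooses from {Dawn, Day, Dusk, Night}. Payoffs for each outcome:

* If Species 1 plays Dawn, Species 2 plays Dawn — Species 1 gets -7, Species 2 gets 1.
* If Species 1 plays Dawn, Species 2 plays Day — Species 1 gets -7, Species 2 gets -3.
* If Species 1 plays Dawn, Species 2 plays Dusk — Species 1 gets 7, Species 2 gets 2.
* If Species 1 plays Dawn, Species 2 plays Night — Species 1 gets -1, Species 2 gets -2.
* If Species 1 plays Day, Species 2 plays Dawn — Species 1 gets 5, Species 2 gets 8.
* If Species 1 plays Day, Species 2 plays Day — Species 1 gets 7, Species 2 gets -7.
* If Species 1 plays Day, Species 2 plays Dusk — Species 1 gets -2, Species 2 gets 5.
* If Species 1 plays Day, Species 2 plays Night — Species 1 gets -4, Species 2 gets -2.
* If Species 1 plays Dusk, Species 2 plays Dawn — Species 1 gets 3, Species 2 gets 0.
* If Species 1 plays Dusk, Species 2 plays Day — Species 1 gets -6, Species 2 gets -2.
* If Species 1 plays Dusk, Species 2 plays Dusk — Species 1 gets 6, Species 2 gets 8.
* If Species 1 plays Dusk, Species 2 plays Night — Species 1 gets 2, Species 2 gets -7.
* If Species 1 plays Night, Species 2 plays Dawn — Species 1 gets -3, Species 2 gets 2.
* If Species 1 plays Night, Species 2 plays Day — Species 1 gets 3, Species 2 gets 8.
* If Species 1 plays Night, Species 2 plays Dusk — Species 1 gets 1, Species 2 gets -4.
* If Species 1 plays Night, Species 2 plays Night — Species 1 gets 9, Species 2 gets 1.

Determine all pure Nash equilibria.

(Dawn, Dawn): Species 1 can switch to Day (-7 → 5). Not NE.
(Dawn, Day): Species 1 can switch to Day (-7 → 7). Not NE.
(Dawn, Dusk): Species 1 gets 7, best alternative 6; Species 2 gets 2, best alternative 1. No profitable deviation — NE.
(Dawn, Night): Species 1 can switch to Dusk (-1 → 2). Not NE.
(Day, Dawn): Species 1 gets 5, best alternative 3; Species 2 gets 8, best alternative 5. No profitable deviation — NE.
(Day, Day): Species 2 can switch to Dawn (-7 → 8). Not NE.
(Day, Dusk): Species 1 can switch to Dawn (-2 → 7). Not NE.
(Day, Night): Species 1 can switch to Dawn (-4 → -1). Not NE.
(The remaining 8 profiles each have a profitable deviation by the same check.)

The pure Nash equilibria are (Dawn, Dusk), (Day, Dawn).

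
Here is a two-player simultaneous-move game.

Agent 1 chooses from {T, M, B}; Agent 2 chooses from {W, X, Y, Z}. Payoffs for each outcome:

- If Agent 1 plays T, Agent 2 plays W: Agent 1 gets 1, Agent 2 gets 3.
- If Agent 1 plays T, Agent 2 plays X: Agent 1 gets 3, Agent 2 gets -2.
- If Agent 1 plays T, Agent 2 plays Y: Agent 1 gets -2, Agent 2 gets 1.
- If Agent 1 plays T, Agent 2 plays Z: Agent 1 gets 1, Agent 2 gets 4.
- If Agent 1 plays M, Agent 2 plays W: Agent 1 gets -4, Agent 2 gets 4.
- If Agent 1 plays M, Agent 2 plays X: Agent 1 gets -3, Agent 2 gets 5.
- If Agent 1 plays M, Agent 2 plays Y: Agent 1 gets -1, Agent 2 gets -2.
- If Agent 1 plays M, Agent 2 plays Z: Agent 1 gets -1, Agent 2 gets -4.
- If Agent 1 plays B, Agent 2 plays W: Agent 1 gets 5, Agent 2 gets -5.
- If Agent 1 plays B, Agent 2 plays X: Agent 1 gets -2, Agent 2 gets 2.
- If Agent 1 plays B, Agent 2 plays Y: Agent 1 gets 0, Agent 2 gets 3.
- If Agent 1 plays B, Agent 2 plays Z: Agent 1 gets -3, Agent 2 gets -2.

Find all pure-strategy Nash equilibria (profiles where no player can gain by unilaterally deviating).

(T, Z) and (B, Y)

Agent 1 against W: payoffs 1, -4, 5 → best response B.
Agent 1 against X: payoffs 3, -3, -2 → best response T.
Agent 1 against Y: payoffs -2, -1, 0 → best response B.
Agent 1 against Z: payoffs 1, -1, -3 → best response T.
Agent 2 against T: payoffs 3, -2, 1, 4 → best response Z.
Agent 2 against M: payoffs 4, 5, -2, -4 → best response X.
Agent 2 against B: payoffs -5, 2, 3, -2 → best response Y.
Mutual best responses: (T, Z); (B, Y).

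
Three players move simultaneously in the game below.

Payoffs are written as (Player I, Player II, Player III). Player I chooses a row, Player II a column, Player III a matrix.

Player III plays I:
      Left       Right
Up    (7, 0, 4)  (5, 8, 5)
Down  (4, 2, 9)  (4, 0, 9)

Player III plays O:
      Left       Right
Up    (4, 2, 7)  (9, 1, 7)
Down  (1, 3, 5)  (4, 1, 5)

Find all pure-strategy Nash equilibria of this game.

The unique pure-strategy Nash equilibrium is (Up, Left, O).

Player I against (Left, I): payoffs 7, 4 → best response Up.
Player I against (Left, O): payoffs 4, 1 → best response Up.
Player I against (Right, I): payoffs 5, 4 → best response Up.
Player I against (Right, O): payoffs 9, 4 → best response Up.
Player II against (Up, I): payoffs 0, 8 → best response Right.
Player II against (Up, O): payoffs 2, 1 → best response Left.
Player II against (Down, I): payoffs 2, 0 → best response Left.
Player II against (Down, O): payoffs 3, 1 → best response Left.
Player III against (Up, Left): payoffs 4, 7 → best response O.
Player III against (Up, Right): payoffs 5, 7 → best response O.
Player III against (Down, Left): payoffs 9, 5 → best response I.
Player III against (Down, Right): payoffs 9, 5 → best response I.
Mutual best responses: (Up, Left, O).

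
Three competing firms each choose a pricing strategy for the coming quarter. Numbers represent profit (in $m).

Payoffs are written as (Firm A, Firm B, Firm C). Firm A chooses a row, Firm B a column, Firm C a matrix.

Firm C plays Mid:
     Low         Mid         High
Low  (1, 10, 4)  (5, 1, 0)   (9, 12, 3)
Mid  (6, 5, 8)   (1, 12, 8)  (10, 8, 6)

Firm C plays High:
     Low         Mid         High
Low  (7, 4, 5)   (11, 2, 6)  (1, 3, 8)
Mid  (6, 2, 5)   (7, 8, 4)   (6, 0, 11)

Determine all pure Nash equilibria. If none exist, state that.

The unique pure-strategy Nash equilibrium is (Low, Low, High).

Firm A against (Low, Mid): payoffs 1, 6 → best response Mid.
Firm A against (Low, High): payoffs 7, 6 → best response Low.
Firm A against (Mid, Mid): payoffs 5, 1 → best response Low.
Firm A against (Mid, High): payoffs 11, 7 → best response Low.
Firm A against (High, Mid): payoffs 9, 10 → best response Mid.
Firm A against (High, High): payoffs 1, 6 → best response Mid.
Firm B against (Low, Mid): payoffs 10, 1, 12 → best response High.
Firm B against (Low, High): payoffs 4, 2, 3 → best response Low.
Firm B against (Mid, Mid): payoffs 5, 12, 8 → best response Mid.
Firm B against (Mid, High): payoffs 2, 8, 0 → best response Mid.
Firm C against (Low, Low): payoffs 4, 5 → best response High.
Firm C against (Low, Mid): payoffs 0, 6 → best response High.
Firm C against (Low, High): payoffs 3, 8 → best response High.
Firm C against (Mid, Low): payoffs 8, 5 → best response Mid.
Firm C against (Mid, Mid): payoffs 8, 4 → best response Mid.
Firm C against (Mid, High): payoffs 6, 11 → best response High.
Mutual best responses: (Low, Low, High).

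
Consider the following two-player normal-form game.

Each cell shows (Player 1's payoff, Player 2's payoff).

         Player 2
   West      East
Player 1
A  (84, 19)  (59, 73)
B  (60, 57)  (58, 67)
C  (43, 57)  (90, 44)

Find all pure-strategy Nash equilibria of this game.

For each player, find the best response to each opponent profile; mutual best responses are the pure NE.
Player 1 against West: payoffs 84, 60, 43 → best response A.
Player 1 against East: payoffs 59, 58, 90 → best response C.
Player 2 against A: payoffs 19, 73 → best response East.
Player 2 against B: payoffs 57, 67 → best response East.
Player 2 against C: payoffs 57, 44 → best response West.
No profile is a mutual best response for all players.

There is no pure-strategy Nash equilibrium.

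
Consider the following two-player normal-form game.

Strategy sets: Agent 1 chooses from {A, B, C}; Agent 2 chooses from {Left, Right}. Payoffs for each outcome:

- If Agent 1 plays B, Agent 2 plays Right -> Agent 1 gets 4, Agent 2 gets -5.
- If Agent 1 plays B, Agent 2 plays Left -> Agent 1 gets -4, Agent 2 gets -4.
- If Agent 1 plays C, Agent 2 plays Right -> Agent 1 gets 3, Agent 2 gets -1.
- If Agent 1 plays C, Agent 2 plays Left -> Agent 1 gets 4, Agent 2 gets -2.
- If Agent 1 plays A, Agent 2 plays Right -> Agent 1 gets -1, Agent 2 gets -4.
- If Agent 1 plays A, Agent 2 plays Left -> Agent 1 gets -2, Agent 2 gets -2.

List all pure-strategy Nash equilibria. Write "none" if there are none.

This game has no pure Nash equilibrium.

(A, Left): Agent 1 can switch to C (-2 → 4). Not NE.
(A, Right): Agent 1 can switch to B (-1 → 4). Not NE.
(B, Left): Agent 1 can switch to A (-4 → -2). Not NE.
(B, Right): Agent 2 can switch to Left (-5 → -4). Not NE.
(C, Left): Agent 2 can switch to Right (-2 → -1). Not NE.
(C, Right): Agent 1 can switch to B (3 → 4). Not NE.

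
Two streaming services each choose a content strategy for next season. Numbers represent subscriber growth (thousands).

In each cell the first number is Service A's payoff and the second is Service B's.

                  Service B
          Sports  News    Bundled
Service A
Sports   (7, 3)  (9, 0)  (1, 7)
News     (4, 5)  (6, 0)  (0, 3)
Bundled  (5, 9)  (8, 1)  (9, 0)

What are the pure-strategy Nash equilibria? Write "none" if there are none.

For each strategy profile, look for a profitable unilateral deviation.
(Sports, Sports): Service B can switch to Bundled (3 → 7). Not NE.
(Sports, News): Service B can switch to Sports (0 → 3). Not NE.
(Sports, Bundled): Service A can switch to Bundled (1 → 9). Not NE.
(News, Sports): Service A can switch to Sports (4 → 7). Not NE.
(News, News): Service A can switch to Sports (6 → 9). Not NE.
(News, Bundled): Service A can switch to Sports (0 → 1). Not NE.
(Bundled, Sports): Service A can switch to Sports (5 → 7). Not NE.
(Bundled, News): Service A can switch to Sports (8 → 9). Not NE.
(Bundled, Bundled): Service B can switch to Sports (0 → 9). Not NE.

This game has no pure Nash equilibrium.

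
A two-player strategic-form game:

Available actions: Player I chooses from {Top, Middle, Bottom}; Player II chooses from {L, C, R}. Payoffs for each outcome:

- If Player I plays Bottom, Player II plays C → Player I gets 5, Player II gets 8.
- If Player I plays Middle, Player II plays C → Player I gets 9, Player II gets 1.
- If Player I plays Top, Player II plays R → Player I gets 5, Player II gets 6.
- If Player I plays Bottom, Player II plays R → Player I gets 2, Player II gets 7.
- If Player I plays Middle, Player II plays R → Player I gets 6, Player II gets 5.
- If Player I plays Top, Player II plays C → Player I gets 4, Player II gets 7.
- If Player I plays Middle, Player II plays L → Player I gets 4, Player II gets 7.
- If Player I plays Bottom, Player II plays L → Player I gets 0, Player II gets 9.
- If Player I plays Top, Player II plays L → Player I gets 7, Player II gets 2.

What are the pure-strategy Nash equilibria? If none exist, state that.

Player I against L: payoffs 7, 4, 0 → best response Top.
Player I against C: payoffs 4, 9, 5 → best response Middle.
Player I against R: payoffs 5, 6, 2 → best response Middle.
Player II against Top: payoffs 2, 7, 6 → best response C.
Player II against Middle: payoffs 7, 1, 5 → best response L.
Player II against Bottom: payoffs 9, 8, 7 → best response L.
No profile is a mutual best response for all players.

There is no pure-strategy Nash equilibrium.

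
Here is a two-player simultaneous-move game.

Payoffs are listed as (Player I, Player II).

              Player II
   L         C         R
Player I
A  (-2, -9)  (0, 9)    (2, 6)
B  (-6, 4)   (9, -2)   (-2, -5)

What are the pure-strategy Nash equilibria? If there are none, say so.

For each player, find the best response to each opponent profile; mutual best responses are the pure NE.
Player I against L: payoffs -2, -6 → best response A.
Player I against C: payoffs 0, 9 → best response B.
Player I against R: payoffs 2, -2 → best response A.
Player II against A: payoffs -9, 9, 6 → best response C.
Player II against B: payoffs 4, -2, -5 → best response L.
No profile is a mutual best response for all players.

none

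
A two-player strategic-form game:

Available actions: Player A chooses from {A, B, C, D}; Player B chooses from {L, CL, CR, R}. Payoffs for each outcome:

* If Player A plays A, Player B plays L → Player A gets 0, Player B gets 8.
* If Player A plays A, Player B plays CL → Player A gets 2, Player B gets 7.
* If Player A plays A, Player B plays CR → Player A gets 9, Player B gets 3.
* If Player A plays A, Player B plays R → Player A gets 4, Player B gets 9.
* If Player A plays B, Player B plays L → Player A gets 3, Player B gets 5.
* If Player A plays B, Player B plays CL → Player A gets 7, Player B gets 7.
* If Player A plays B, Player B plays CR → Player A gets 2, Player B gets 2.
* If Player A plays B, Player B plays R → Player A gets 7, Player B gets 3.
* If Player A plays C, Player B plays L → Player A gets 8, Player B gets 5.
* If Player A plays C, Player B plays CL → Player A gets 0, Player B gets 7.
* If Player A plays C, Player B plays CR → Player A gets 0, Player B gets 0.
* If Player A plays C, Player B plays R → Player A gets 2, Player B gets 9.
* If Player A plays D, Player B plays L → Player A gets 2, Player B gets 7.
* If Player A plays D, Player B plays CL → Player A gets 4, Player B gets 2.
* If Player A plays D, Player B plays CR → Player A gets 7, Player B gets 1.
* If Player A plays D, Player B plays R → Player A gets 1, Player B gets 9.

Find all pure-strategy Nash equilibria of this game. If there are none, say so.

Player A against L: payoffs 0, 3, 8, 2 → best response C.
Player A against CL: payoffs 2, 7, 0, 4 → best response B.
Player A against CR: payoffs 9, 2, 0, 7 → best response A.
Player A against R: payoffs 4, 7, 2, 1 → best response B.
Player B against A: payoffs 8, 7, 3, 9 → best response R.
Player B against B: payoffs 5, 7, 2, 3 → best response CL.
Player B against C: payoffs 5, 7, 0, 9 → best response R.
Player B against D: payoffs 7, 2, 1, 9 → best response R.
Mutual best responses: (B, CL).

Pure NE: (B, CL)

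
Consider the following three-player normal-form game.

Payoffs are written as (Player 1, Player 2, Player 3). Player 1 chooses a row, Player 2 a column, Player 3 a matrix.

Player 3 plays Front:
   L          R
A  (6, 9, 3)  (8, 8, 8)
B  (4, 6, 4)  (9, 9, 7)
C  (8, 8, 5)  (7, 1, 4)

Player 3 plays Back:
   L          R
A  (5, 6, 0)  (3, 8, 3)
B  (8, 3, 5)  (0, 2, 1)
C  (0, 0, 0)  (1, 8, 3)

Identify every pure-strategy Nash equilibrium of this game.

(A, L, Front): Player 1 can switch to C (6 → 8). Not NE.
(A, L, Back): Player 1 can switch to B (5 → 8). Not NE.
(A, R, Front): Player 1 can switch to B (8 → 9). Not NE.
(A, R, Back): Player 3 can switch to Front (3 → 8). Not NE.
(B, L, Front): Player 1 can switch to A (4 → 6). Not NE.
(B, L, Back): Player 1 gets 8, best alternative 5; Player 2 gets 3, best alternative 2; Player 3 gets 5, best alternative 4. No profitable deviation — NE.
(B, R, Front): Player 1 gets 9, best alternative 8; Player 2 gets 9, best alternative 6; Player 3 gets 7, best alternative 1. No profitable deviation — NE.
(B, R, Back): Player 1 can switch to A (0 → 3). Not NE.
(C, L, Front): Player 1 gets 8, best alternative 6; Player 2 gets 8, best alternative 1; Player 3 gets 5, best alternative 0. No profitable deviation — NE.
(The remaining 3 profiles each have a profitable deviation by the same check.)

Pure-strategy Nash equilibria: (B, L, Back), (B, R, Front), (C, L, Front)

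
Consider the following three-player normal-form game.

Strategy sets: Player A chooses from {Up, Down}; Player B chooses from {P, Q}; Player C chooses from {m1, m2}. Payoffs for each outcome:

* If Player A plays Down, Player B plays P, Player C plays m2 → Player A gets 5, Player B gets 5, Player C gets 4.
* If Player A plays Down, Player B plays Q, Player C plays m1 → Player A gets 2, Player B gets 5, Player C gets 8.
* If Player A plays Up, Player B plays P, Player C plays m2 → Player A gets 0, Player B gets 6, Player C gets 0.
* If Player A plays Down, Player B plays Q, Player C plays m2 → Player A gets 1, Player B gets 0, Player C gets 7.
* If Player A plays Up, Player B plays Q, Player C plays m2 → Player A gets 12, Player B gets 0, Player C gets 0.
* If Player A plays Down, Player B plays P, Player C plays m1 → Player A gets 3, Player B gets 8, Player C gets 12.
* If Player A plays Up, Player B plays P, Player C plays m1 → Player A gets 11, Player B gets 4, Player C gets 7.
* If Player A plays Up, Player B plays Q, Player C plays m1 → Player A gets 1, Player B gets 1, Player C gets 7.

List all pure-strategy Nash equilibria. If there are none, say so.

The unique pure-strategy Nash equilibrium is (Up, P, m1).

Check each profile: it is a Nash equilibrium iff no player can strictly gain by switching unilaterally.
(Up, P, m1): Player A gets 11, best alternative 3; Player B gets 4, best alternative 1; Player C gets 7, best alternative 0. No profitable deviation — NE.
(Up, P, m2): Player A can switch to Down (0 → 5). Not NE.
(Up, Q, m1): Player A can switch to Down (1 → 2). Not NE.
(Up, Q, m2): Player B can switch to P (0 → 6). Not NE.
(Down, P, m1): Player A can switch to Up (3 → 11). Not NE.
(Down, P, m2): Player C can switch to m1 (4 → 12). Not NE.
(Down, Q, m1): Player B can switch to P (5 → 8). Not NE.
(Down, Q, m2): Player A can switch to Up (1 → 12). Not NE.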